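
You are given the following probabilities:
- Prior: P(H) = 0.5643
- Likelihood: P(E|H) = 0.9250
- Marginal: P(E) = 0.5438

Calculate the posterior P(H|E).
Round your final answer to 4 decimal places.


Using Bayes' theorem:

P(H|E) = P(E|H) × P(H) / P(E)
       = 0.9250 × 0.5643 / 0.5438
       = 0.52197750 / 0.5438
       = 0.9599

The evidence strengthens our belief in H.
Prior: 0.5643 → Posterior: 0.9599


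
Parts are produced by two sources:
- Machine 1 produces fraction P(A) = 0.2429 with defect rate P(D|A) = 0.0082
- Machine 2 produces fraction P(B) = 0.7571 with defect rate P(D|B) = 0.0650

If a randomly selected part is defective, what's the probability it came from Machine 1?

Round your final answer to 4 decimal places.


Let A = from Machine 1, D = defective

Given:
- P(A) = 0.2429, P(B) = 0.7571
- P(D|A) = 0.0082, P(D|B) = 0.0650

Step 1: Find P(D)
P(D) = P(D|A)P(A) + P(D|B)P(B)
     = 0.0082 × 0.2429 + 0.0650 × 0.7571
     = 0.00199178 + 0.04921150
     = 0.05120328

Step 2: Apply Bayes' theorem
P(A|D) = P(D|A)P(A) / P(D)
       = 0.00199178 / 0.05120328
       = 0.0389


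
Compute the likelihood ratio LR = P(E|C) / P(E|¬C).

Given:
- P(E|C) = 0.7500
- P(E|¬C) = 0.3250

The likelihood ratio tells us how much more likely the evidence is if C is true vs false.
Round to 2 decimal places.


Likelihood Ratio (LR) = P(E|C) / P(E|¬C)

LR = 0.7500 / 0.3250
   = 2.31

The evidence is 2.31 times more likely if C is true than if C is false.
Because LR exceeds 1, E is evidence for C.


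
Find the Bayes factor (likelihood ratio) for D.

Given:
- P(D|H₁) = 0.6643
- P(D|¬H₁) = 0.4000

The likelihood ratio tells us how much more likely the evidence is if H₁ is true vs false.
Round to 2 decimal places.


Likelihood Ratio (LR) = P(D|H₁) / P(D|¬H₁)

LR = 0.6643 / 0.4000
   = 1.66

The evidence is 1.66 times more likely if H₁ is true than if H₁ is false.
Because LR exceeds 1, D is evidence for H₁.


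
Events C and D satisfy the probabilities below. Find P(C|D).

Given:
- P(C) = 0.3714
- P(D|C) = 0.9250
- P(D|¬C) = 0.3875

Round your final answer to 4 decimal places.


Bayes' theorem: P(C|D) = P(D|C) × P(C) / P(D)

Step 1: Calculate P(D) using law of total probability
P(D) = P(D|C)P(C) + P(D|¬C)P(¬C)
     = 0.9250 × 0.3714 + 0.3875 × 0.6286
     = 0.34354500 + 0.24358250
     = 0.58712750

Step 2: Apply Bayes' theorem
P(C|D) = P(D|C) × P(C) / P(D)
       = 0.34354500 / 0.58712750
       = 0.5851


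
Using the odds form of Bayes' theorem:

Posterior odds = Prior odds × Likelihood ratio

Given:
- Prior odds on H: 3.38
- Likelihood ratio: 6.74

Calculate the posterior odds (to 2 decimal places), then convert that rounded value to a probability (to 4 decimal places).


Step 1: Calculate posterior odds
Posterior odds = Prior odds × LR
               = 3.38 × 6.74
               = 22.78

Step 2: Convert to probability
P(H|E) = Posterior odds / (1 + Posterior odds)
       = 22.78 / (1 + 22.78)
       = 22.78 / 23.78
       = 0.9579

The evidence increased P(H) from 0.7717 to 0.9579.


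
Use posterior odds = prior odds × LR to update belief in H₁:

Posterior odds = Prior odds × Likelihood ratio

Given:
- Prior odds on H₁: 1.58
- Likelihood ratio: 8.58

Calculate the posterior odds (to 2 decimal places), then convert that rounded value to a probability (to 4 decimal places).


Step 1: Calculate posterior odds
Posterior odds = Prior odds × LR
               = 1.58 × 8.58
               = 13.56

Step 2: Convert to probability
P(H₁|E) = Posterior odds / (1 + Posterior odds)
       = 13.56 / (1 + 13.56)
       = 13.56 / 14.56
       = 0.9313

The evidence increased P(H₁) from 0.6124 to 0.9313.


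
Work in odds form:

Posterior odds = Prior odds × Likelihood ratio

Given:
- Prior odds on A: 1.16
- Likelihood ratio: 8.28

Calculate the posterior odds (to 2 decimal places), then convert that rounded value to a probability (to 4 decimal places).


Step 1: Calculate posterior odds
Posterior odds = Prior odds × LR
               = 1.16 × 8.28
               = 9.60

Step 2: Convert to probability
P(A|E) = Posterior odds / (1 + Posterior odds)
       = 9.60 / (1 + 9.60)
       = 9.60 / 10.60
       = 0.9057

The evidence increased P(A) from 0.5370 to 0.9057.


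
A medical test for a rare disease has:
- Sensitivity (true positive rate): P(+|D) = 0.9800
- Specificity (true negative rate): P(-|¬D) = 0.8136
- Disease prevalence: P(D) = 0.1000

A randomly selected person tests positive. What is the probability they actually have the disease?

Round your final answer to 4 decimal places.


Let D = has disease, + = positive test

Given:
- P(D) = 0.1000 (prevalence)
- P(+|D) = 0.9800 (sensitivity)
- P(-|¬D) = 0.8136 (specificity)
- P(+|¬D) = 0.1864 (false positive rate = 1 - specificity)

Step 1: Find P(+)
P(+) = P(+|D)P(D) + P(+|¬D)P(¬D)
     = 0.9800 × 0.1000 + 0.1864 × 0.9000
     = 0.09800000 + 0.16776000
     = 0.26576000

Step 2: Apply Bayes' theorem for P(D|+)
P(D|+) = P(+|D)P(D) / P(+)
       = 0.09800000 / 0.26576000
       = 0.3688


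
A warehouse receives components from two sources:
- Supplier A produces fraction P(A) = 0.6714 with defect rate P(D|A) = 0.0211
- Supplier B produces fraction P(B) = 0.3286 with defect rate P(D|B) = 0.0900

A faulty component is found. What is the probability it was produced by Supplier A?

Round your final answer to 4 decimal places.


Let A = from Supplier A, D = faulty

Given:
- P(A) = 0.6714, P(B) = 0.3286
- P(D|A) = 0.0211, P(D|B) = 0.0900

Step 1: Find P(D)
P(D) = P(D|A)P(A) + P(D|B)P(B)
     = 0.0211 × 0.6714 + 0.0900 × 0.3286
     = 0.01416654 + 0.02957400
     = 0.04374054

Step 2: Apply Bayes' theorem
P(A|D) = P(D|A)P(A) / P(D)
       = 0.01416654 / 0.04374054
       = 0.3239


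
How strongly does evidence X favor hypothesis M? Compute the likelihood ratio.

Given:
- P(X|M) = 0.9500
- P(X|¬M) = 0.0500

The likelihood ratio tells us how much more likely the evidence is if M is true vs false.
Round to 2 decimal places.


Likelihood Ratio (LR) = P(X|M) / P(X|¬M)

LR = 0.9500 / 0.0500
   = 19.00

The evidence is 19.00 times more likely if M is true than if M is false.
Since LR > 1, the evidence supports M over ¬M.


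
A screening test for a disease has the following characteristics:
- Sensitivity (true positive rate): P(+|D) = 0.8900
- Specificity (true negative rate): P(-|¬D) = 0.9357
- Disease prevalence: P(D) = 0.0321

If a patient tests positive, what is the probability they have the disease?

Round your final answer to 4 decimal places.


Let D = has disease, + = positive test

Given:
- P(D) = 0.0321 (prevalence)
- P(+|D) = 0.8900 (sensitivity)
- P(-|¬D) = 0.9357 (specificity)
- P(+|¬D) = 0.0643 (false positive rate = 1 - specificity)

Step 1: Find P(+)
P(+) = P(+|D)P(D) + P(+|¬D)P(¬D)
     = 0.8900 × 0.0321 + 0.0643 × 0.9679
     = 0.02856900 + 0.06223597
     = 0.09080497

Step 2: Apply Bayes' theorem for P(D|+)
P(D|+) = P(+|D)P(D) / P(+)
       = 0.02856900 / 0.09080497
       = 0.3146


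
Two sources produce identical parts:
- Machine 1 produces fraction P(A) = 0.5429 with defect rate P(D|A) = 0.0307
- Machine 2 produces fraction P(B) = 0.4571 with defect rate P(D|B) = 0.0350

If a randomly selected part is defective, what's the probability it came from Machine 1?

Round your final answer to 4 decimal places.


Let A = from Machine 1, D = defective

Given:
- P(A) = 0.5429, P(B) = 0.4571
- P(D|A) = 0.0307, P(D|B) = 0.0350

Step 1: Find P(D)
P(D) = P(D|A)P(A) + P(D|B)P(B)
     = 0.0307 × 0.5429 + 0.0350 × 0.4571
     = 0.01666703 + 0.01599850
     = 0.03266553

Step 2: Apply Bayes' theorem
P(A|D) = P(D|A)P(A) / P(D)
       = 0.01666703 / 0.03266553
       = 0.5102


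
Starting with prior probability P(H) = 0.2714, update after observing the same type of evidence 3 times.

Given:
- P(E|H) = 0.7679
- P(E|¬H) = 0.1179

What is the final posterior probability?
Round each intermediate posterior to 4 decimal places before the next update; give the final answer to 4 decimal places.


Sequential Bayesian updating:

Initial prior: P(H) = 0.2714

Update 1:
  P(E) = 0.7679 × 0.2714 + 0.1179 × 0.7286 = 0.20840806 + 0.08590194 = 0.29431000
  P(H|E) = 0.20840806 / 0.29431000 = 0.7081

Update 2:
  P(E) = 0.7679 × 0.7081 + 0.1179 × 0.2919 = 0.54374999 + 0.03441501 = 0.57816500
  P(H|E) = 0.54374999 / 0.57816500 = 0.9405

Update 3:
  P(E) = 0.7679 × 0.9405 + 0.1179 × 0.0595 = 0.72220995 + 0.00701505 = 0.72922500
  P(H|E) = 0.72220995 / 0.72922500 = 0.9904

Final posterior: 0.9904


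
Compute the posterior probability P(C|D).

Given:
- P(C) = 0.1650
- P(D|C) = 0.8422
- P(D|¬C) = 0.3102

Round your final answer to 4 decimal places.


Bayes' theorem: P(C|D) = P(D|C) × P(C) / P(D)

Step 1: Calculate P(D) using law of total probability
P(D) = P(D|C)P(C) + P(D|¬C)P(¬C)
     = 0.8422 × 0.1650 + 0.3102 × 0.8350
     = 0.13896300 + 0.25901700
     = 0.39798000

Step 2: Apply Bayes' theorem
P(C|D) = P(D|C) × P(C) / P(D)
       = 0.13896300 / 0.39798000
       = 0.3492


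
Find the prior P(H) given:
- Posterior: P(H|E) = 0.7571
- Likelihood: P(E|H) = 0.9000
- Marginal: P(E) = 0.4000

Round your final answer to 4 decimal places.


From Bayes' theorem: P(H|E) = P(E|H) × P(H) / P(E)

Rearranging for P(H):
P(H) = P(H|E) × P(E) / P(E|H)
     = 0.7571 × 0.4000 / 0.9000
     = 0.30284000 / 0.9000
     = 0.3365


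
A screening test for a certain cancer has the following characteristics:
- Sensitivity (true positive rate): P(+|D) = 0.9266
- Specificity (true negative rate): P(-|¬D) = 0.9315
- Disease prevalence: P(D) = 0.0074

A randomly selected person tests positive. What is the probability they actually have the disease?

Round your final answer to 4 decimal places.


Let D = has disease, + = positive test

Given:
- P(D) = 0.0074 (prevalence)
- P(+|D) = 0.9266 (sensitivity)
- P(-|¬D) = 0.9315 (specificity)
- P(+|¬D) = 0.0685 (false positive rate = 1 - specificity)

Step 1: Find P(+)
P(+) = P(+|D)P(D) + P(+|¬D)P(¬D)
     = 0.9266 × 0.0074 + 0.0685 × 0.9926
     = 0.00685684 + 0.06799310
     = 0.07484994

Step 2: Apply Bayes' theorem for P(D|+)
P(D|+) = P(+|D)P(D) / P(+)
       = 0.00685684 / 0.07484994
       = 0.0916


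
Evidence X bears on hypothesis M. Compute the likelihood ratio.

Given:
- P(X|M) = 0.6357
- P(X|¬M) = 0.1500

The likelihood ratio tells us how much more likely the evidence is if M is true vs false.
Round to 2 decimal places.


Likelihood Ratio (LR) = P(X|M) / P(X|¬M)

LR = 0.6357 / 0.1500
   = 4.24

The evidence is 4.24 times more likely if M is true than if M is false.
Because LR exceeds 1, X is evidence for M.


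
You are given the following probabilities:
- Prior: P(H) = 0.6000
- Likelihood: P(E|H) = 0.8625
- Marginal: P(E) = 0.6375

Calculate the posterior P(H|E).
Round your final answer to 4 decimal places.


Using Bayes' theorem:

P(H|E) = P(E|H) × P(H) / P(E)
       = 0.8625 × 0.6000 / 0.6375
       = 0.51750000 / 0.6375
       = 0.8118

The evidence strengthens our belief in H.
Prior: 0.6000 → Posterior: 0.8118


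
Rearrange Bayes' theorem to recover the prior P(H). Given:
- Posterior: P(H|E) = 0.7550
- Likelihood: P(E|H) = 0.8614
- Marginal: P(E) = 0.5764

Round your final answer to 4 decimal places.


From Bayes' theorem: P(H|E) = P(E|H) × P(H) / P(E)

Rearranging for P(H):
P(H) = P(H|E) × P(E) / P(E|H)
     = 0.7550 × 0.5764 / 0.8614
     = 0.43518200 / 0.8614
     = 0.5052


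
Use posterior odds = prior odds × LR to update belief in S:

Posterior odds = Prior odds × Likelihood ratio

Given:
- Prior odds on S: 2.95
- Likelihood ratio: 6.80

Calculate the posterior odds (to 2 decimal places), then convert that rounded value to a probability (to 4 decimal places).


Step 1: Calculate posterior odds
Posterior odds = Prior odds × LR
               = 2.95 × 6.80
               = 20.06

Step 2: Convert to probability
P(S|E) = Posterior odds / (1 + Posterior odds)
       = 20.06 / (1 + 20.06)
       = 20.06 / 21.06
       = 0.9525

The evidence increased P(S) from 0.7468 to 0.9525.


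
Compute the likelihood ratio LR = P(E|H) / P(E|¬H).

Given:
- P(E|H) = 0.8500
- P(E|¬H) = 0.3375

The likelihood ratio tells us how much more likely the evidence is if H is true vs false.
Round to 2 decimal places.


Likelihood Ratio (LR) = P(E|H) / P(E|¬H)

LR = 0.8500 / 0.3375
   = 2.52

The evidence is 2.52 times more likely if H is true than if H is false.
LR > 1, so observing E raises the odds in favor of H.


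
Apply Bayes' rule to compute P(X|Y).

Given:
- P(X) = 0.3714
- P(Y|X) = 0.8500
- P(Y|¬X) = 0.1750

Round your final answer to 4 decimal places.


Bayes' theorem: P(X|Y) = P(Y|X) × P(X) / P(Y)

Step 1: Calculate P(Y) using law of total probability
P(Y) = P(Y|X)P(X) + P(Y|¬X)P(¬X)
     = 0.8500 × 0.3714 + 0.1750 × 0.6286
     = 0.31569000 + 0.11000500
     = 0.42569500

Step 2: Apply Bayes' theorem
P(X|Y) = P(Y|X) × P(X) / P(Y)
       = 0.31569000 / 0.42569500
       = 0.7416


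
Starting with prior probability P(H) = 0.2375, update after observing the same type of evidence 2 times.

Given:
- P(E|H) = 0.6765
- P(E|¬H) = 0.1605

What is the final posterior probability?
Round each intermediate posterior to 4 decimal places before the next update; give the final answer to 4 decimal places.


Sequential Bayesian updating:

Initial prior: P(H) = 0.2375

Update 1:
  P(E) = 0.6765 × 0.2375 + 0.1605 × 0.7625 = 0.16066875 + 0.12238125 = 0.28305000
  P(H|E) = 0.16066875 / 0.28305000 = 0.5676

Update 2:
  P(E) = 0.6765 × 0.5676 + 0.1605 × 0.4324 = 0.38398140 + 0.06940020 = 0.45338160
  P(H|E) = 0.38398140 / 0.45338160 = 0.8469

Final posterior: 0.8469


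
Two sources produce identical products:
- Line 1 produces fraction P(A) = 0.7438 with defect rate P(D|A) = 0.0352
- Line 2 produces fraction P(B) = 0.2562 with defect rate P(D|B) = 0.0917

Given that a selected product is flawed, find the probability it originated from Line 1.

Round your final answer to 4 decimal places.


Let A = from Line 1, D = flawed

Given:
- P(A) = 0.7438, P(B) = 0.2562
- P(D|A) = 0.0352, P(D|B) = 0.0917

Step 1: Find P(D)
P(D) = P(D|A)P(A) + P(D|B)P(B)
     = 0.0352 × 0.7438 + 0.0917 × 0.2562
     = 0.02618176 + 0.02349354
     = 0.04967530

Step 2: Apply Bayes' theorem
P(A|D) = P(D|A)P(A) / P(D)
       = 0.02618176 / 0.04967530
       = 0.5271


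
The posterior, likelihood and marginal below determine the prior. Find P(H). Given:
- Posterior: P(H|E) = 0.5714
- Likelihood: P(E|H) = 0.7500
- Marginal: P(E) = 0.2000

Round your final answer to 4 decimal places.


From Bayes' theorem: P(H|E) = P(E|H) × P(H) / P(E)

Rearranging for P(H):
P(H) = P(H|E) × P(E) / P(E|H)
     = 0.5714 × 0.2000 / 0.7500
     = 0.11428000 / 0.7500
     = 0.1524


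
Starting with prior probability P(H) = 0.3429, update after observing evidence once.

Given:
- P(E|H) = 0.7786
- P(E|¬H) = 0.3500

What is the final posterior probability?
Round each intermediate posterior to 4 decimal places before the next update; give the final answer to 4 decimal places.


Sequential Bayesian updating:

Initial prior: P(H) = 0.3429

Update 1:
  P(E) = 0.7786 × 0.3429 + 0.3500 × 0.6571 = 0.26698194 + 0.22998500 = 0.49696694
  P(H|E) = 0.26698194 / 0.49696694 = 0.5372

Final posterior: 0.5372


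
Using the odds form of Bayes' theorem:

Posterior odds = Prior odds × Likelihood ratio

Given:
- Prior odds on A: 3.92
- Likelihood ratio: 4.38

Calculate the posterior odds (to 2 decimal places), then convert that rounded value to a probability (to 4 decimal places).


Step 1: Calculate posterior odds
Posterior odds = Prior odds × LR
               = 3.92 × 4.38
               = 17.17

Step 2: Convert to probability
P(A|E) = Posterior odds / (1 + Posterior odds)
       = 17.17 / (1 + 17.17)
       = 17.17 / 18.17
       = 0.9450

The evidence increased P(A) from 0.7967 to 0.9450.


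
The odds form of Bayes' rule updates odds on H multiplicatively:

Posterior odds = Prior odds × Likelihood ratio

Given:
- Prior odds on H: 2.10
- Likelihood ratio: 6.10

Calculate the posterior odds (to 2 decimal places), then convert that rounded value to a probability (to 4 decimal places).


Step 1: Calculate posterior odds
Posterior odds = Prior odds × LR
               = 2.10 × 6.10
               = 12.81

Step 2: Convert to probability
P(H|E) = Posterior odds / (1 + Posterior odds)
       = 12.81 / (1 + 12.81)
       = 12.81 / 13.81
       = 0.9276

The evidence increased P(H) from 0.6774 to 0.9276.


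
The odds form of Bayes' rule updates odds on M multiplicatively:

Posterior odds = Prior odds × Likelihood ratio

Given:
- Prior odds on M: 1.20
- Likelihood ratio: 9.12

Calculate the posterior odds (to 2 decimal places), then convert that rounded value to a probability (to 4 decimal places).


Step 1: Calculate posterior odds
Posterior odds = Prior odds × LR
               = 1.20 × 9.12
               = 10.94

Step 2: Convert to probability
P(M|E) = Posterior odds / (1 + Posterior odds)
       = 10.94 / (1 + 10.94)
       = 10.94 / 11.94
       = 0.9162

The evidence increased P(M) from 0.5455 to 0.9162.


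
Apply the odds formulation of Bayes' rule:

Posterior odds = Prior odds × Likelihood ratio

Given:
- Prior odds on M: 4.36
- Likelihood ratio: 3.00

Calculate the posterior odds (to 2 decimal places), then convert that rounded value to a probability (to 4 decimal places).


Step 1: Calculate posterior odds
Posterior odds = Prior odds × LR
               = 4.36 × 3.00
               = 13.08

Step 2: Convert to probability
P(M|E) = Posterior odds / (1 + Posterior odds)
       = 13.08 / (1 + 13.08)
       = 13.08 / 14.08
       = 0.9290

The evidence increased P(M) from 0.8134 to 0.9290.


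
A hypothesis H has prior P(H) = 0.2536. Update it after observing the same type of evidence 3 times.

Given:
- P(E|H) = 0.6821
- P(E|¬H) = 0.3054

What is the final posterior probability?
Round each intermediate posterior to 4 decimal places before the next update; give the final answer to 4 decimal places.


Sequential Bayesian updating:

Initial prior: P(H) = 0.2536

Update 1:
  P(E) = 0.6821 × 0.2536 + 0.3054 × 0.7464 = 0.17298056 + 0.22795056 = 0.40093112
  P(H|E) = 0.17298056 / 0.40093112 = 0.4314

Update 2:
  P(E) = 0.6821 × 0.4314 + 0.3054 × 0.5686 = 0.29425794 + 0.17365044 = 0.46790838
  P(H|E) = 0.29425794 / 0.46790838 = 0.6289

Update 3:
  P(E) = 0.6821 × 0.6289 + 0.3054 × 0.3711 = 0.42897269 + 0.11333394 = 0.54230663
  P(H|E) = 0.42897269 / 0.54230663 = 0.7910

Final posterior: 0.7910


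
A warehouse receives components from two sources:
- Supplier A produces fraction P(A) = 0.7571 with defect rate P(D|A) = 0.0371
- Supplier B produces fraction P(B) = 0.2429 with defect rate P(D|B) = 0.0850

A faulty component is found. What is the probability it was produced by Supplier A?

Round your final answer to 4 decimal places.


Let A = from Supplier A, D = faulty

Given:
- P(A) = 0.7571, P(B) = 0.2429
- P(D|A) = 0.0371, P(D|B) = 0.0850

Step 1: Find P(D)
P(D) = P(D|A)P(A) + P(D|B)P(B)
     = 0.0371 × 0.7571 + 0.0850 × 0.2429
     = 0.02808841 + 0.02064650
     = 0.04873491

Step 2: Apply Bayes' theorem
P(A|D) = P(D|A)P(A) / P(D)
       = 0.02808841 / 0.04873491
       = 0.5764


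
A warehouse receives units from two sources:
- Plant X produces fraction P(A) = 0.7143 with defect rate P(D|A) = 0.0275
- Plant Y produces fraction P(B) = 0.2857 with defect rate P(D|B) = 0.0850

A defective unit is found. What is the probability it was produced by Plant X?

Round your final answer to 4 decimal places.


Let A = from Plant X, D = defective

Given:
- P(A) = 0.7143, P(B) = 0.2857
- P(D|A) = 0.0275, P(D|B) = 0.0850

Step 1: Find P(D)
P(D) = P(D|A)P(A) + P(D|B)P(B)
     = 0.0275 × 0.7143 + 0.0850 × 0.2857
     = 0.01964325 + 0.02428450
     = 0.04392775

Step 2: Apply Bayes' theorem
P(A|D) = P(D|A)P(A) / P(D)
       = 0.01964325 / 0.04392775
       = 0.4472


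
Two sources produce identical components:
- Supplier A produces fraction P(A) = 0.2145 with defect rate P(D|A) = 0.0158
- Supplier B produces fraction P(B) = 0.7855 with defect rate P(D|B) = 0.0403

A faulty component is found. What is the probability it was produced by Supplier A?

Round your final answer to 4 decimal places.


Let A = from Supplier A, D = faulty

Given:
- P(A) = 0.2145, P(B) = 0.7855
- P(D|A) = 0.0158, P(D|B) = 0.0403

Step 1: Find P(D)
P(D) = P(D|A)P(A) + P(D|B)P(B)
     = 0.0158 × 0.2145 + 0.0403 × 0.7855
     = 0.00338910 + 0.03165565
     = 0.03504475

Step 2: Apply Bayes' theorem
P(A|D) = P(D|A)P(A) / P(D)
       = 0.00338910 / 0.03504475
       = 0.0967


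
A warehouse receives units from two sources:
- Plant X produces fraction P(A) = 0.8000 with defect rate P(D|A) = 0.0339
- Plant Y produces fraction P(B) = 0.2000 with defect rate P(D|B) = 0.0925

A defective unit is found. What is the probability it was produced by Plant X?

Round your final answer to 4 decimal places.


Let A = from Plant X, D = defective

Given:
- P(A) = 0.8000, P(B) = 0.2000
- P(D|A) = 0.0339, P(D|B) = 0.0925

Step 1: Find P(D)
P(D) = P(D|A)P(A) + P(D|B)P(B)
     = 0.0339 × 0.8000 + 0.0925 × 0.2000
     = 0.02712000 + 0.01850000
     = 0.04562000

Step 2: Apply Bayes' theorem
P(A|D) = P(D|A)P(A) / P(D)
       = 0.02712000 / 0.04562000
       = 0.5945


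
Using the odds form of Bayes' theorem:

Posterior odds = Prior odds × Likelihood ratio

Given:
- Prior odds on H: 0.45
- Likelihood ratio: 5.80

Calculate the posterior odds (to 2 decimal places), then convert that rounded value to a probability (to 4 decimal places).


Step 1: Calculate posterior odds
Posterior odds = Prior odds × LR
               = 0.45 × 5.80
               = 2.61

Step 2: Convert to probability
P(H|E) = Posterior odds / (1 + Posterior odds)
       = 2.61 / (1 + 2.61)
       = 2.61 / 3.61
       = 0.7230

The evidence increased P(H) from 0.3103 to 0.7230.


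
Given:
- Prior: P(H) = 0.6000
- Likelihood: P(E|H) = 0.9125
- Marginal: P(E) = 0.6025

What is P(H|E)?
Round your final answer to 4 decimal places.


Using Bayes' theorem:

P(H|E) = P(E|H) × P(H) / P(E)
       = 0.9125 × 0.6000 / 0.6025
       = 0.54750000 / 0.6025
       = 0.9087

The evidence strengthens our belief in H.
Prior: 0.6000 → Posterior: 0.9087


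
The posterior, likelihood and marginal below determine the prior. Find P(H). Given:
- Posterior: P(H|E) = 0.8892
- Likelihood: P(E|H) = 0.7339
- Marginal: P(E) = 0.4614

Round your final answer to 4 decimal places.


From Bayes' theorem: P(H|E) = P(E|H) × P(H) / P(E)

Rearranging for P(H):
P(H) = P(H|E) × P(E) / P(E|H)
     = 0.8892 × 0.4614 / 0.7339
     = 0.41027688 / 0.7339
     = 0.5590


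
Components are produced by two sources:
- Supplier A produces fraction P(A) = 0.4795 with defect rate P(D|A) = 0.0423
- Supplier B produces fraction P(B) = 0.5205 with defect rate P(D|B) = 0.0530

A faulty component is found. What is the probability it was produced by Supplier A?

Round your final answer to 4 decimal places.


Let A = from Supplier A, D = faulty

Given:
- P(A) = 0.4795, P(B) = 0.5205
- P(D|A) = 0.0423, P(D|B) = 0.0530

Step 1: Find P(D)
P(D) = P(D|A)P(A) + P(D|B)P(B)
     = 0.0423 × 0.4795 + 0.0530 × 0.5205
     = 0.02028285 + 0.02758650
     = 0.04786935

Step 2: Apply Bayes' theorem
P(A|D) = P(D|A)P(A) / P(D)
       = 0.02028285 / 0.04786935
       = 0.4237


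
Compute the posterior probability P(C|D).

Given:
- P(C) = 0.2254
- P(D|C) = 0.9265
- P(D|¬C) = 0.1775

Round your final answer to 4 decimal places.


Bayes' theorem: P(C|D) = P(D|C) × P(C) / P(D)

Step 1: Calculate P(D) using law of total probability
P(D) = P(D|C)P(C) + P(D|¬C)P(¬C)
     = 0.9265 × 0.2254 + 0.1775 × 0.7746
     = 0.20883310 + 0.13749150
     = 0.34632460

Step 2: Apply Bayes' theorem
P(C|D) = P(D|C) × P(C) / P(D)
       = 0.20883310 / 0.34632460
       = 0.6030


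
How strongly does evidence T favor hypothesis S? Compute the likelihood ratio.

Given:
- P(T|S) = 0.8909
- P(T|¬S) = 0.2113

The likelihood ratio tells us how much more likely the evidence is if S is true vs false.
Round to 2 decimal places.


Likelihood Ratio (LR) = P(T|S) / P(T|¬S)

LR = 0.8909 / 0.2113
   = 4.22

The evidence is 4.22 times more likely if S is true than if S is false.
LR > 1, so observing T raises the odds in favor of S.


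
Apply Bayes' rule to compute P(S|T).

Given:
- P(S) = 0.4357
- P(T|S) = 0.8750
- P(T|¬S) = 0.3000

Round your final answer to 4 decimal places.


Bayes' theorem: P(S|T) = P(T|S) × P(S) / P(T)

Step 1: Calculate P(T) using law of total probability
P(T) = P(T|S)P(S) + P(T|¬S)P(¬S)
     = 0.8750 × 0.4357 + 0.3000 × 0.5643
     = 0.38123750 + 0.16929000
     = 0.55052750

Step 2: Apply Bayes' theorem
P(S|T) = P(T|S) × P(S) / P(T)
       = 0.38123750 / 0.55052750
       = 0.6925


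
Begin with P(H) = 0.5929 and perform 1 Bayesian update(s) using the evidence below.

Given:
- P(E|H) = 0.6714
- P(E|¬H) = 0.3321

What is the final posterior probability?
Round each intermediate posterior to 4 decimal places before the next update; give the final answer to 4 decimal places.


Sequential Bayesian updating:

Initial prior: P(H) = 0.5929

Update 1:
  P(E) = 0.6714 × 0.5929 + 0.3321 × 0.4071 = 0.39807306 + 0.13519791 = 0.53327097
  P(H|E) = 0.39807306 / 0.53327097 = 0.7465

Final posterior: 0.7465


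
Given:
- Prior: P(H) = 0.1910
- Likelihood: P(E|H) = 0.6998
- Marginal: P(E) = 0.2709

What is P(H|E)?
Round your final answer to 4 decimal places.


Using Bayes' theorem:

P(H|E) = P(E|H) × P(H) / P(E)
       = 0.6998 × 0.1910 / 0.2709
       = 0.13366180 / 0.2709
       = 0.4934

The evidence strengthens our belief in H.
Prior: 0.1910 → Posterior: 0.4934


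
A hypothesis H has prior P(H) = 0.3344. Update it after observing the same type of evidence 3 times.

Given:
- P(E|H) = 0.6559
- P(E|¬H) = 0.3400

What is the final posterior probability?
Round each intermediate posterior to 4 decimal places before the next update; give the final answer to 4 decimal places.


Sequential Bayesian updating:

Initial prior: P(H) = 0.3344

Update 1:
  P(E) = 0.6559 × 0.3344 + 0.3400 × 0.6656 = 0.21933296 + 0.22630400 = 0.44563696
  P(H|E) = 0.21933296 / 0.44563696 = 0.4922

Update 2:
  P(E) = 0.6559 × 0.4922 + 0.3400 × 0.5078 = 0.32283398 + 0.17265200 = 0.49548598
  P(H|E) = 0.32283398 / 0.49548598 = 0.6516

Update 3:
  P(E) = 0.6559 × 0.6516 + 0.3400 × 0.3484 = 0.42738444 + 0.11845600 = 0.54584044
  P(H|E) = 0.42738444 / 0.54584044 = 0.7830

Final posterior: 0.7830


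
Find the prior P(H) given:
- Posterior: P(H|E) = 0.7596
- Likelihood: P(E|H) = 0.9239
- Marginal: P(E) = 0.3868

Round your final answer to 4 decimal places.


From Bayes' theorem: P(H|E) = P(E|H) × P(H) / P(E)

Rearranging for P(H):
P(H) = P(H|E) × P(E) / P(E|H)
     = 0.7596 × 0.3868 / 0.9239
     = 0.29381328 / 0.9239
     = 0.3180


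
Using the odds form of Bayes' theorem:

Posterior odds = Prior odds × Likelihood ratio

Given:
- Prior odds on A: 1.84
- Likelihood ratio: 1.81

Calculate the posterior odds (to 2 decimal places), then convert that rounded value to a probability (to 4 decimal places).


Step 1: Calculate posterior odds
Posterior odds = Prior odds × LR
               = 1.84 × 1.81
               = 3.33

Step 2: Convert to probability
P(A|E) = Posterior odds / (1 + Posterior odds)
       = 3.33 / (1 + 3.33)
       = 3.33 / 4.33
       = 0.7691

The evidence increased P(A) from 0.6479 to 0.7691.


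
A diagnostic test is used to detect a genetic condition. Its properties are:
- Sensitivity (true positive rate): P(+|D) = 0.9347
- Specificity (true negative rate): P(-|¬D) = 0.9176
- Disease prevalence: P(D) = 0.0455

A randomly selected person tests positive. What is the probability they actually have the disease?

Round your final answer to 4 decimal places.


Let D = has disease, + = positive test

Given:
- P(D) = 0.0455 (prevalence)
- P(+|D) = 0.9347 (sensitivity)
- P(-|¬D) = 0.9176 (specificity)
- P(+|¬D) = 0.0824 (false positive rate = 1 - specificity)

Step 1: Find P(+)
P(+) = P(+|D)P(D) + P(+|¬D)P(¬D)
     = 0.9347 × 0.0455 + 0.0824 × 0.9545
     = 0.04252885 + 0.07865080
     = 0.12117965

Step 2: Apply Bayes' theorem for P(D|+)
P(D|+) = P(+|D)P(D) / P(+)
       = 0.04252885 / 0.12117965
       = 0.3510


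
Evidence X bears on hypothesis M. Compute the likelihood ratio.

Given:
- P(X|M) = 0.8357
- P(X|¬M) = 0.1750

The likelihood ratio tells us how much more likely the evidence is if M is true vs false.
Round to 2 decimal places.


Likelihood Ratio (LR) = P(X|M) / P(X|¬M)

LR = 0.8357 / 0.1750
   = 4.78

The evidence is 4.78 times more likely if M is true than if M is false.
Because LR exceeds 1, X is evidence for M.


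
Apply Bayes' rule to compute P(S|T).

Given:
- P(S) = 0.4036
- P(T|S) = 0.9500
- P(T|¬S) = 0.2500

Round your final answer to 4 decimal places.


Bayes' theorem: P(S|T) = P(T|S) × P(S) / P(T)

Step 1: Calculate P(T) using law of total probability
P(T) = P(T|S)P(S) + P(T|¬S)P(¬S)
     = 0.9500 × 0.4036 + 0.2500 × 0.5964
     = 0.38342000 + 0.14910000
     = 0.53252000

Step 2: Apply Bayes' theorem
P(S|T) = P(T|S) × P(S) / P(T)
       = 0.38342000 / 0.53252000
       = 0.7200


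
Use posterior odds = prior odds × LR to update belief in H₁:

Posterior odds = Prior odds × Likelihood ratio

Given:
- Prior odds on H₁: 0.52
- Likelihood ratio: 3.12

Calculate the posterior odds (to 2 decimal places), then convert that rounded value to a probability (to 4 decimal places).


Step 1: Calculate posterior odds
Posterior odds = Prior odds × LR
               = 0.52 × 3.12
               = 1.62

Step 2: Convert to probability
P(H₁|E) = Posterior odds / (1 + Posterior odds)
       = 1.62 / (1 + 1.62)
       = 1.62 / 2.62
       = 0.6183

The evidence increased P(H₁) from 0.3421 to 0.6183.


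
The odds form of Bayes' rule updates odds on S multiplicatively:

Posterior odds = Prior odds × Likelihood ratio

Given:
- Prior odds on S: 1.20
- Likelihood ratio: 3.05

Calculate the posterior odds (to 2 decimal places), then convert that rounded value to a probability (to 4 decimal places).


Step 1: Calculate posterior odds
Posterior odds = Prior odds × LR
               = 1.20 × 3.05
               = 3.66

Step 2: Convert to probability
P(S|E) = Posterior odds / (1 + Posterior odds)
       = 3.66 / (1 + 3.66)
       = 3.66 / 4.66
       = 0.7854

The evidence increased P(S) from 0.5455 to 0.7854.


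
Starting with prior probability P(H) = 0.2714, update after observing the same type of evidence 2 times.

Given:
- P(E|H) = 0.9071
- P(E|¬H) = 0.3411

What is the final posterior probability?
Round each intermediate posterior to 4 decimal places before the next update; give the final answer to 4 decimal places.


Sequential Bayesian updating:

Initial prior: P(H) = 0.2714

Update 1:
  P(E) = 0.9071 × 0.2714 + 0.3411 × 0.7286 = 0.24618694 + 0.24852546 = 0.49471240
  P(H|E) = 0.24618694 / 0.49471240 = 0.4976

Update 2:
  P(E) = 0.9071 × 0.4976 + 0.3411 × 0.5024 = 0.45137296 + 0.17136864 = 0.62274160
  P(H|E) = 0.45137296 / 0.62274160 = 0.7248

Final posterior: 0.7248


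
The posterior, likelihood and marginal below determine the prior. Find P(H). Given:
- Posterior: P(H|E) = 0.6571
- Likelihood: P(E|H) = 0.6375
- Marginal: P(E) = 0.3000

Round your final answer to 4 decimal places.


From Bayes' theorem: P(H|E) = P(E|H) × P(H) / P(E)

Rearranging for P(H):
P(H) = P(H|E) × P(E) / P(E|H)
     = 0.6571 × 0.3000 / 0.6375
     = 0.19713000 / 0.6375
     = 0.3092


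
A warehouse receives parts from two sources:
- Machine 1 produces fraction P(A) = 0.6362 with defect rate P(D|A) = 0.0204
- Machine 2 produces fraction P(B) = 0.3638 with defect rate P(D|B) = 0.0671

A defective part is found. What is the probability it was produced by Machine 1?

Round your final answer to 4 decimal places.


Let A = from Machine 1, D = defective

Given:
- P(A) = 0.6362, P(B) = 0.3638
- P(D|A) = 0.0204, P(D|B) = 0.0671

Step 1: Find P(D)
P(D) = P(D|A)P(A) + P(D|B)P(B)
     = 0.0204 × 0.6362 + 0.0671 × 0.3638
     = 0.01297848 + 0.02441098
     = 0.03738946

Step 2: Apply Bayes' theorem
P(A|D) = P(D|A)P(A) / P(D)
       = 0.01297848 / 0.03738946
       = 0.3471


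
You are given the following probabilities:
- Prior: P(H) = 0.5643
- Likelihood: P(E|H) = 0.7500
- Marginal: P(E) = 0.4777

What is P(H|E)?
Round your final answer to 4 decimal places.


Using Bayes' theorem:

P(H|E) = P(E|H) × P(H) / P(E)
       = 0.7500 × 0.5643 / 0.4777
       = 0.42322500 / 0.4777
       = 0.8860

The evidence strengthens our belief in H.
Prior: 0.5643 → Posterior: 0.8860


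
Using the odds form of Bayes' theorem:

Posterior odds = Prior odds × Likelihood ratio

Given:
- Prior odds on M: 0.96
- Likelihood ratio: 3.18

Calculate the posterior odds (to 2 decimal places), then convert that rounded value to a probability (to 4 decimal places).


Step 1: Calculate posterior odds
Posterior odds = Prior odds × LR
               = 0.96 × 3.18
               = 3.05

Step 2: Convert to probability
P(M|E) = Posterior odds / (1 + Posterior odds)
       = 3.05 / (1 + 3.05)
       = 3.05 / 4.05
       = 0.7531

The evidence increased P(M) from 0.4898 to 0.7531.


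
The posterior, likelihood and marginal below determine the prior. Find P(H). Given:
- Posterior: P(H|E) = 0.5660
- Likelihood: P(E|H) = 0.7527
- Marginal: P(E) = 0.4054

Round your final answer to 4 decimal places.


From Bayes' theorem: P(H|E) = P(E|H) × P(H) / P(E)

Rearranging for P(H):
P(H) = P(H|E) × P(E) / P(E|H)
     = 0.5660 × 0.4054 / 0.7527
     = 0.22945640 / 0.7527
     = 0.3048


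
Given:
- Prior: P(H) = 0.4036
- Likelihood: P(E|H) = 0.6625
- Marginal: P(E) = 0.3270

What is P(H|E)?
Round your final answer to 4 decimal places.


Using Bayes' theorem:

P(H|E) = P(E|H) × P(H) / P(E)
       = 0.6625 × 0.4036 / 0.3270
       = 0.26738500 / 0.3270
       = 0.8177

The evidence strengthens our belief in H.
Prior: 0.4036 → Posterior: 0.8177


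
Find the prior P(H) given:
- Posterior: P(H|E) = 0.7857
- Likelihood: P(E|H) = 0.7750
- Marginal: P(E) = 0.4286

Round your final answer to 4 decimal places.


From Bayes' theorem: P(H|E) = P(E|H) × P(H) / P(E)

Rearranging for P(H):
P(H) = P(H|E) × P(E) / P(E|H)
     = 0.7857 × 0.4286 / 0.7750
     = 0.33675102 / 0.7750
     = 0.4345


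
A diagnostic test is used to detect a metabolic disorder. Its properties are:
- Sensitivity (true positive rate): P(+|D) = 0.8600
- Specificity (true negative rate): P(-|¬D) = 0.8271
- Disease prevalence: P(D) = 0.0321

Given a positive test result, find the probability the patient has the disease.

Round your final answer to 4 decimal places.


Let D = has disease, + = positive test

Given:
- P(D) = 0.0321 (prevalence)
- P(+|D) = 0.8600 (sensitivity)
- P(-|¬D) = 0.8271 (specificity)
- P(+|¬D) = 0.1729 (false positive rate = 1 - specificity)

Step 1: Find P(+)
P(+) = P(+|D)P(D) + P(+|¬D)P(¬D)
     = 0.8600 × 0.0321 + 0.1729 × 0.9679
     = 0.02760600 + 0.16734991
     = 0.19495591

Step 2: Apply Bayes' theorem for P(D|+)
P(D|+) = P(+|D)P(D) / P(+)
       = 0.02760600 / 0.19495591
       = 0.1416


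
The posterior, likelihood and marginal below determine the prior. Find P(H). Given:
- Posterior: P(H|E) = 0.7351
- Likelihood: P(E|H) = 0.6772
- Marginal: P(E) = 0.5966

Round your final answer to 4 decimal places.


From Bayes' theorem: P(H|E) = P(E|H) × P(H) / P(E)

Rearranging for P(H):
P(H) = P(H|E) × P(E) / P(E|H)
     = 0.7351 × 0.5966 / 0.6772
     = 0.43856066 / 0.6772
     = 0.6476


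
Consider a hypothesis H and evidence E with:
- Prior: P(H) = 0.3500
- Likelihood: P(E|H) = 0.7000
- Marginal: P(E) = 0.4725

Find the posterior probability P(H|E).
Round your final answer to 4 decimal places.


Using Bayes' theorem:

P(H|E) = P(E|H) × P(H) / P(E)
       = 0.7000 × 0.3500 / 0.4725
       = 0.24500000 / 0.4725
       = 0.5185

The evidence strengthens our belief in H.
Prior: 0.3500 → Posterior: 0.5185


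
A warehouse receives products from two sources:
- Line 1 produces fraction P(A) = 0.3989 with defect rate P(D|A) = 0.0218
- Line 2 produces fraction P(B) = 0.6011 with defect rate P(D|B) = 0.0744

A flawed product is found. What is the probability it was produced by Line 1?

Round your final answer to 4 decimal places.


Let A = from Line 1, D = flawed

Given:
- P(A) = 0.3989, P(B) = 0.6011
- P(D|A) = 0.0218, P(D|B) = 0.0744

Step 1: Find P(D)
P(D) = P(D|A)P(A) + P(D|B)P(B)
     = 0.0218 × 0.3989 + 0.0744 × 0.6011
     = 0.00869602 + 0.04472184
     = 0.05341786

Step 2: Apply Bayes' theorem
P(A|D) = P(D|A)P(A) / P(D)
       = 0.00869602 / 0.05341786
       = 0.1628


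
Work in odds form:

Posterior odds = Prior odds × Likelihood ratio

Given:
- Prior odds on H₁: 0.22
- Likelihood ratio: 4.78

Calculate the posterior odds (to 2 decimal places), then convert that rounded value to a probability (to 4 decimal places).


Step 1: Calculate posterior odds
Posterior odds = Prior odds × LR
               = 0.22 × 4.78
               = 1.05

Step 2: Convert to probability
P(H₁|E) = Posterior odds / (1 + Posterior odds)
       = 1.05 / (1 + 1.05)
       = 1.05 / 2.05
       = 0.5122

The evidence increased P(H₁) from 0.1803 to 0.5122.


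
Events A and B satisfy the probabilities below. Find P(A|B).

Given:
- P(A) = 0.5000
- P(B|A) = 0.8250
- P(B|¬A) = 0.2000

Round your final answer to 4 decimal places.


Bayes' theorem: P(A|B) = P(B|A) × P(A) / P(B)

Step 1: Calculate P(B) using law of total probability
P(B) = P(B|A)P(A) + P(B|¬A)P(¬A)
     = 0.8250 × 0.5000 + 0.2000 × 0.5000
     = 0.41250000 + 0.10000000
     = 0.51250000

Step 2: Apply Bayes' theorem
P(A|B) = P(B|A) × P(A) / P(B)
       = 0.41250000 / 0.51250000
       = 0.8049


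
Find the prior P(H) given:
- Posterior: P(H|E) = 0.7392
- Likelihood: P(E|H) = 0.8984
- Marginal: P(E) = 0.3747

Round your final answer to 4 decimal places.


From Bayes' theorem: P(H|E) = P(E|H) × P(H) / P(E)

Rearranging for P(H):
P(H) = P(H|E) × P(E) / P(E|H)
     = 0.7392 × 0.3747 / 0.8984
     = 0.27697824 / 0.8984
     = 0.3083


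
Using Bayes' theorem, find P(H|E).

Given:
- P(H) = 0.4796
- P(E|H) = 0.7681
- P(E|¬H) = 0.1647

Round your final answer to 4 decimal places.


Bayes' theorem: P(H|E) = P(E|H) × P(H) / P(E)

Step 1: Calculate P(E) using law of total probability
P(E) = P(E|H)P(H) + P(E|¬H)P(¬H)
     = 0.7681 × 0.4796 + 0.1647 × 0.5204
     = 0.36838076 + 0.08570988
     = 0.45409064

Step 2: Apply Bayes' theorem
P(H|E) = P(E|H) × P(H) / P(E)
       = 0.36838076 / 0.45409064
       = 0.8112


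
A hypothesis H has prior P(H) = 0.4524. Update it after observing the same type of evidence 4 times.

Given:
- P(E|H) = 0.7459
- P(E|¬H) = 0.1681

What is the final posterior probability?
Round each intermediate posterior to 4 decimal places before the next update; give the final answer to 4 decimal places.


Sequential Bayesian updating:

Initial prior: P(H) = 0.4524

Update 1:
  P(E) = 0.7459 × 0.4524 + 0.1681 × 0.5476 = 0.33744516 + 0.09205156 = 0.42949672
  P(H|E) = 0.33744516 / 0.42949672 = 0.7857

Update 2:
  P(E) = 0.7459 × 0.7857 + 0.1681 × 0.2143 = 0.58605363 + 0.03602383 = 0.62207746
  P(H|E) = 0.58605363 / 0.62207746 = 0.9421

Update 3:
  P(E) = 0.7459 × 0.9421 + 0.1681 × 0.0579 = 0.70271239 + 0.00973299 = 0.71244538
  P(H|E) = 0.70271239 / 0.71244538 = 0.9863

Update 4:
  P(E) = 0.7459 × 0.9863 + 0.1681 × 0.0137 = 0.73568117 + 0.00230297 = 0.73798414
  P(H|E) = 0.73568117 / 0.73798414 = 0.9969

Final posterior: 0.9969


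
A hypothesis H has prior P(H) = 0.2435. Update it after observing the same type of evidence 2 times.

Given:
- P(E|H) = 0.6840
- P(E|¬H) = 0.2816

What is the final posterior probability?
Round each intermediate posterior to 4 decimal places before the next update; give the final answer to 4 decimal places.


Sequential Bayesian updating:

Initial prior: P(H) = 0.2435

Update 1:
  P(E) = 0.6840 × 0.2435 + 0.2816 × 0.7565 = 0.16655400 + 0.21303040 = 0.37958440
  P(H|E) = 0.16655400 / 0.37958440 = 0.4388

Update 2:
  P(E) = 0.6840 × 0.4388 + 0.2816 × 0.5612 = 0.30013920 + 0.15803392 = 0.45817312
  P(H|E) = 0.30013920 / 0.45817312 = 0.6551

Final posterior: 0.6551
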